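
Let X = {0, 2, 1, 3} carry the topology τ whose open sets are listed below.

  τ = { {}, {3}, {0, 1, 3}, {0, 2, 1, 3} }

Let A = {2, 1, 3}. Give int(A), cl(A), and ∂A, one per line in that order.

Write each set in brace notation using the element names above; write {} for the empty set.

int(A) = {3}
cl(A)  = {0, 2, 1, 3}
∂A     = {0, 2, 1}

interior: largest open inside A is {3} (from {}, {3})
cl via duality: int({0}) = {}, so X∖{} = {0, 2, 1, 3}
cl∖int = {0, 2, 1}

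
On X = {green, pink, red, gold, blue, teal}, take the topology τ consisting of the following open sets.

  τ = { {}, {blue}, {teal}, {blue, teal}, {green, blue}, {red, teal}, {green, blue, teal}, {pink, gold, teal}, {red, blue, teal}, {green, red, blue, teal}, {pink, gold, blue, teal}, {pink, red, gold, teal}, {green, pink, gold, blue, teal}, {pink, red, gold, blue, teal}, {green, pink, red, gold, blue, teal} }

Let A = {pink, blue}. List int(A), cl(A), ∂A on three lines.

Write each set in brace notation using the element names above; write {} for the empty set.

int(A) = {blue}
cl(A)  = {green, pink, gold, blue}
∂A     = {green, pink, gold}

opens ⊆ A: {}, {blue}; union → int = {blue}
complement {green, red, gold, teal}; its interior {red, teal}; cl(A) = X∖{red, teal} = {green, pink, gold, blue}
boundary = {green, pink, gold, blue} ∖ {blue} = {green, pink, gold}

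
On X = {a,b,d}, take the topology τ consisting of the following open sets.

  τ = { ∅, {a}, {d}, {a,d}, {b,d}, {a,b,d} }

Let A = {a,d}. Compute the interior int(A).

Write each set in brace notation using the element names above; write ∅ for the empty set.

opens ⊆ A: ∅, {d}, {a}, {a,d}; union → int = {a,d}

{a,d}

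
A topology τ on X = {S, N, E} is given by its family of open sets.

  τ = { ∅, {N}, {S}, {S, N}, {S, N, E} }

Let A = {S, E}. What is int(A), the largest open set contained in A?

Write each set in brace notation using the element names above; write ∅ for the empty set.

open subsets of A: ∅, {S}; so int(A) = {S}

{S}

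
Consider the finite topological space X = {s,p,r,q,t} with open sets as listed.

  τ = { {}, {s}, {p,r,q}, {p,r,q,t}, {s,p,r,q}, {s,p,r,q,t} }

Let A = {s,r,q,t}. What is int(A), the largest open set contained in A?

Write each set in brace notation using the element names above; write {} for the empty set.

opens ⊆ A: {}, {s}; union → int = {s}

{s}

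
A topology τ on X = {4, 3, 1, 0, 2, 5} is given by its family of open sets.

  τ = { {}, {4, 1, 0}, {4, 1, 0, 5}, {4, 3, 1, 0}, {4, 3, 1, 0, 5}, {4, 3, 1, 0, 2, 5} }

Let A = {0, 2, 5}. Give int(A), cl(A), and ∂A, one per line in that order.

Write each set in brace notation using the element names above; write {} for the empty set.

int(A) = {}
cl(A)  = {4, 3, 1, 0, 2, 5}
∂A     = {4, 3, 1, 0, 2, 5}

U open, U⊆A: {}. int(A) = ⋃ = {}
X∖A={4, 3, 1}, int(X∖A)={}, hence cl(A)={4, 3, 1, 0, 2, 5}
∂A: remove int from cl → {4, 3, 1, 0, 2, 5}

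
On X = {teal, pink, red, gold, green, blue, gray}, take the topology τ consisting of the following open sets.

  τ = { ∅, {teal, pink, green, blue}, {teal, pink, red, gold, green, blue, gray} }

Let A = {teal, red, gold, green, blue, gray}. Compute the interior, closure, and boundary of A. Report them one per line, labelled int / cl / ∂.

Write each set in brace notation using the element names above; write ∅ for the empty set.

int(A) = ∅
cl(A)  = {teal, pink, red, gold, green, blue, gray}
∂A     = {teal, pink, red, gold, green, blue, gray}

interior: largest open inside A is ∅ (from ∅)
cl via duality: int({pink}) = ∅, so X∖∅ = {teal, pink, red, gold, green, blue, gray}
cl∖int = {teal, pink, red, gold, green, blue, gray}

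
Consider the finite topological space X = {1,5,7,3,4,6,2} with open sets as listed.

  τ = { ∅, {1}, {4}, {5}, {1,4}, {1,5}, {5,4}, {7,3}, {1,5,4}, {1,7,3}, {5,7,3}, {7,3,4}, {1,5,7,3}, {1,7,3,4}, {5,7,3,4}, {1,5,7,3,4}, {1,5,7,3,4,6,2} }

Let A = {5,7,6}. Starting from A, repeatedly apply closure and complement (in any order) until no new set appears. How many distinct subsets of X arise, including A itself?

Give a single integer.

complement {1,3,4,2}; its interior {1,4}; cl(A) = X∖{1,4} = {5,7,3,6,2}
With k = closure, c = complement:
  1. A     = {5,7,6}
  2. kA    = {5,7,3,6,2}
  3. cA    = {1,3,4,2}
  4. ckA   = {1,4}
  5. kcA   = {1,7,3,4,6,2}
  6. kckA  = {1,4,6,2}
  7. ckcA  = {5}
  8. ckckA = {5,7,3}
  9. kckcA = {5,6,2}
  10. ckckcA = {1,7,3,4}
k, c of each give nothing new

10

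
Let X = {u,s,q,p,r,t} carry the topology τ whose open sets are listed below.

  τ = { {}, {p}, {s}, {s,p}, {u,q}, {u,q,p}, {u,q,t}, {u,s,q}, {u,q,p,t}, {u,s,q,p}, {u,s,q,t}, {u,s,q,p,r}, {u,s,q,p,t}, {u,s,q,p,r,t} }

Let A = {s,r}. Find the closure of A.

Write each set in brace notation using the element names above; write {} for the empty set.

X∖A={u,q,p,t}, int(X∖A)={u,q,p,t}, hence cl(A)={s,r}

{s,r}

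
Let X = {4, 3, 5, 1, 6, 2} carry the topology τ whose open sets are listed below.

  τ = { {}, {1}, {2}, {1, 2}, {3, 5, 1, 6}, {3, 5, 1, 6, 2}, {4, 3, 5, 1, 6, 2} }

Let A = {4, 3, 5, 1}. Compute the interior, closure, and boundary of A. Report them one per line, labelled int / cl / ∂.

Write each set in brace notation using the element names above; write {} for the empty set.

int(A) = {1}
cl(A)  = {4, 3, 5, 1, 6}
∂A     = {4, 3, 5, 6}

U open, U⊆A: {}, {1}. int(A) = ⋃ = {1}
X∖A={6, 2}, int(X∖A)={2}, hence cl(A)={4, 3, 5, 1, 6}
∂A: remove int from cl → {4, 3, 5, 6}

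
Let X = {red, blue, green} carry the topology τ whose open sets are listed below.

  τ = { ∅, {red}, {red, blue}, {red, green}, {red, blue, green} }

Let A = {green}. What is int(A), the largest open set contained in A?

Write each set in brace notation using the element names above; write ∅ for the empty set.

∅

opens ⊆ A: ∅; union → int = ∅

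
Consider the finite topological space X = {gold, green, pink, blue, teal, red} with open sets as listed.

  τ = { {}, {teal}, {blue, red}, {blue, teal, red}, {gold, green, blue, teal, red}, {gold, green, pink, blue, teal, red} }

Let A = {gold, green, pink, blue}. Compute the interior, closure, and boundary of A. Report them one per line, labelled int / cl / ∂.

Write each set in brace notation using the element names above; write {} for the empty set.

int(A) = {}
cl(A)  = {gold, green, pink, blue, red}
∂A     = {gold, green, pink, blue, red}

interior: largest open inside A is {} (from {})
cl via duality: int({teal, red}) = {teal}, so X∖{teal} = {gold, green, pink, blue, red}
cl∖int = {gold, green, pink, blue, red}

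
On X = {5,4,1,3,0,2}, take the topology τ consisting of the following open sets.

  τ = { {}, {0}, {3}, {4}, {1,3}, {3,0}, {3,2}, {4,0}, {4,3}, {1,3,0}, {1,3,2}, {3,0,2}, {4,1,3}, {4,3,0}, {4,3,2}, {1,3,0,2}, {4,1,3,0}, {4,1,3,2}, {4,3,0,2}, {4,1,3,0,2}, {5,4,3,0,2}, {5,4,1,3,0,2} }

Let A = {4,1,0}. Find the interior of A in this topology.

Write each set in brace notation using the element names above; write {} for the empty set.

U open, U⊆A: {}, {0}, {4}, {4,0}. int(A) = ⋃ = {4,0}

{4,0}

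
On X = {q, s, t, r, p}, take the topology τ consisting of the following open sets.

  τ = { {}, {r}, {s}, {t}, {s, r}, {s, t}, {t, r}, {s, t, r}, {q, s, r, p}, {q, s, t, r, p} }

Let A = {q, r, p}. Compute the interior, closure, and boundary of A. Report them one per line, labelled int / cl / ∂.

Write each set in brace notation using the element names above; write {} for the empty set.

opens ⊆ A: {}, {r}; union → int = {r}
complement {s, t}; its interior {s, t}; cl(A) = X∖{s, t} = {q, r, p}
boundary = {q, r, p} ∖ {r} = {q, p}

int(A) = {r}
cl(A)  = {q, r, p}
∂A     = {q, p}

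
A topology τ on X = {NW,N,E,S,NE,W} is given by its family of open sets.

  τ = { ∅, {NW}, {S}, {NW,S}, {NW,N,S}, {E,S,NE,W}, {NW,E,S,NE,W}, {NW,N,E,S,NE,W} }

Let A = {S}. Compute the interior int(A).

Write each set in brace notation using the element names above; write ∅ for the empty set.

open subsets of A: ∅, {S}; so int(A) = {S}

{S}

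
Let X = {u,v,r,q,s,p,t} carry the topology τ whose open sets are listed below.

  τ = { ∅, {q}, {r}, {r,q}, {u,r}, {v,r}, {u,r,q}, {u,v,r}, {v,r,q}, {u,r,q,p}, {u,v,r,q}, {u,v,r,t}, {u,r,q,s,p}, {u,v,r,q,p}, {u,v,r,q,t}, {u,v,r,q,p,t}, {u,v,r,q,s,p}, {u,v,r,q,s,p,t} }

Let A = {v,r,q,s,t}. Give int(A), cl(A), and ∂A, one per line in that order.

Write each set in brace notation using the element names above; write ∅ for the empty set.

int(A) = {v,r,q}
cl(A)  = {u,v,r,q,s,p,t}
∂A     = {u,s,p,t}

opens ⊆ A: ∅, {q}, {r}, {r,q}, {v,r}, {v,r,q}; union → int = {v,r,q}
complement {u,p}; its interior ∅; cl(A) = X∖∅ = {u,v,r,q,s,p,t}
boundary = {u,v,r,q,s,p,t} ∖ {v,r,q} = {u,s,p,t}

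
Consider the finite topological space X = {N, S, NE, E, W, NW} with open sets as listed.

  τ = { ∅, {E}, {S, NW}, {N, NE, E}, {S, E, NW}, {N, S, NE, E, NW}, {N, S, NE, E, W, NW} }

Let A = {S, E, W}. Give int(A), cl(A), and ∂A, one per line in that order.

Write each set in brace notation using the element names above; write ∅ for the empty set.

int(A) = {E}
cl(A)  = {N, S, NE, E, W, NW}
∂A     = {N, S, NE, W, NW}

U open, U⊆A: ∅, {E}. int(A) = ⋃ = {E}
X∖A={N, NE, NW}, int(X∖A)=∅, hence cl(A)={N, S, NE, E, W, NW}
∂A: remove int from cl → {N, S, NE, W, NW}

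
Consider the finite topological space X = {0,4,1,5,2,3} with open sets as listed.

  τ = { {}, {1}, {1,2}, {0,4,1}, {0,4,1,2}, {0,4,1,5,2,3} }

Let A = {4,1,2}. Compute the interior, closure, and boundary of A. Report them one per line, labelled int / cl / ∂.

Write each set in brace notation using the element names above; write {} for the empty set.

int(A) = {1,2}
cl(A)  = {0,4,1,5,2,3}
∂A     = {0,4,5,3}

opens ⊆ A: {}, {1}, {1,2}; union → int = {1,2}
complement {0,5,3}; its interior {}; cl(A) = X∖{} = {0,4,1,5,2,3}
boundary = {0,4,1,5,2,3} ∖ {1,2} = {0,4,5,3}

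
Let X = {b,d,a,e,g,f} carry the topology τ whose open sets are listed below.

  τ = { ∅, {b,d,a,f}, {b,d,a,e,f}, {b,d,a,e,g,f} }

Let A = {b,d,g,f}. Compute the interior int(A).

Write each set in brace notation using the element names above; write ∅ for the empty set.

∅

open subsets of A: ∅; so int(A) = ∅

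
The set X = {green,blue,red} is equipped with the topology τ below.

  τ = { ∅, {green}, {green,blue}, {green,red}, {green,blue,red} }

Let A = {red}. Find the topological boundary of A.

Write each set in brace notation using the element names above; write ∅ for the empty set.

{red}

opens ⊆ A: ∅; union → int = ∅
complement {green,blue}; its interior {green,blue}; cl(A) = X∖{green,blue} = {red}
boundary = {red} ∖ ∅ = {red}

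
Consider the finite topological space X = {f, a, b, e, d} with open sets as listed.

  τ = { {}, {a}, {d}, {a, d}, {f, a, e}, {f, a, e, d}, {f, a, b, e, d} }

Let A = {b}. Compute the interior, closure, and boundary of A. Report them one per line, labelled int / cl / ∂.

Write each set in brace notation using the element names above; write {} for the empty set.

int(A) = {}
cl(A)  = {b}
∂A     = {b}

U open, U⊆A: {}. int(A) = ⋃ = {}
X∖A={f, a, e, d}, int(X∖A)={f, a, e, d}, hence cl(A)={b}
∂A: remove int from cl → {b}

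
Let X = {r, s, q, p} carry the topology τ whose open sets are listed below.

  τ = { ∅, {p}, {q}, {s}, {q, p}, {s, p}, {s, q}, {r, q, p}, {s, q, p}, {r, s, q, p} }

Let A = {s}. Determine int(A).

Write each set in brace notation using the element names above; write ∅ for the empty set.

U open, U⊆A: ∅, {s}. int(A) = ⋃ = {s}

{s}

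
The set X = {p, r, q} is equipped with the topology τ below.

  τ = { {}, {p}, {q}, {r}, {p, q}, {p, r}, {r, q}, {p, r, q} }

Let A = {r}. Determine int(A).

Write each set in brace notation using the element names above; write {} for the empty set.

open subsets of A: {}, {r}; so int(A) = {r}

{r}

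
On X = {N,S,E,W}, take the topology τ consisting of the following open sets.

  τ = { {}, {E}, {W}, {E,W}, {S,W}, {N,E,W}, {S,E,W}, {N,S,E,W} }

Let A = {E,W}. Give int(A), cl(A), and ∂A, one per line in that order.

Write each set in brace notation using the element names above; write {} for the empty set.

opens ⊆ A: {}, {E}, {W}, {E,W}; union → int = {E,W}
complement {N,S}; its interior {}; cl(A) = X∖{} = {N,S,E,W}
boundary = {N,S,E,W} ∖ {E,W} = {N,S}

int(A) = {E,W}
cl(A)  = {N,S,E,W}
∂A     = {N,S}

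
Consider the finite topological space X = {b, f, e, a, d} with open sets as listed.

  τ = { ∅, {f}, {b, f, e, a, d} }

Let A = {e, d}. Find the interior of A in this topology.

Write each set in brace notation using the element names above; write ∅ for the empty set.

interior: largest open inside A is ∅ (from ∅)

∅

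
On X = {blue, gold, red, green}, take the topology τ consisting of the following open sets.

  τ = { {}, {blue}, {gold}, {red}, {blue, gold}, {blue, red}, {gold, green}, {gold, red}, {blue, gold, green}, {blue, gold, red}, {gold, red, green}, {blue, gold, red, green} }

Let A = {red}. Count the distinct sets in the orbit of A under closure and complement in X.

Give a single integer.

cl via duality: int({blue, gold, green}) = {blue, gold, green}, so X∖{blue, gold, green} = {red}
Write k for closure, c for complement:
  1. A     = {red}
  2. cA    = {blue, gold, green}
applying k or c yields no new set

2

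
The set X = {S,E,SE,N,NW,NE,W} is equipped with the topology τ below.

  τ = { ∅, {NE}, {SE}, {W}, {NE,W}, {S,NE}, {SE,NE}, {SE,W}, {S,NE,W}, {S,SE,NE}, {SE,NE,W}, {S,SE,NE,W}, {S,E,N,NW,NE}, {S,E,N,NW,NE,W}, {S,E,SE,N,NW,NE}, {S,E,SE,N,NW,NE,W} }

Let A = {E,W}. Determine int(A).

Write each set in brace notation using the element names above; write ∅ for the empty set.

{W}

open subsets of A: ∅, {W}; so int(A) = {W}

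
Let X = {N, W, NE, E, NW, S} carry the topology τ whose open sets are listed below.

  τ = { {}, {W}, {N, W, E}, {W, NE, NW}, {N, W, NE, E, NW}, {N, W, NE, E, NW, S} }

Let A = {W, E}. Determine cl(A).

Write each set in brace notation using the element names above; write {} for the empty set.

{N, W, NE, E, NW, S}

closure: X∖int(X∖A) = X∖{} = {N, W, NE, E, NW, S}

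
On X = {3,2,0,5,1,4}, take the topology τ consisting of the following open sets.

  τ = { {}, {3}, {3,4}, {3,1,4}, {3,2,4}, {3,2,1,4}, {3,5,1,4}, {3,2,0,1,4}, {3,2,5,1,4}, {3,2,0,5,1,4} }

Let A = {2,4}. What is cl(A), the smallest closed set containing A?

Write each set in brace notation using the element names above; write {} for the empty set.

X∖A={3,0,5,1}, int(X∖A)={3}, hence cl(A)={2,0,5,1,4}

{2,0,5,1,4}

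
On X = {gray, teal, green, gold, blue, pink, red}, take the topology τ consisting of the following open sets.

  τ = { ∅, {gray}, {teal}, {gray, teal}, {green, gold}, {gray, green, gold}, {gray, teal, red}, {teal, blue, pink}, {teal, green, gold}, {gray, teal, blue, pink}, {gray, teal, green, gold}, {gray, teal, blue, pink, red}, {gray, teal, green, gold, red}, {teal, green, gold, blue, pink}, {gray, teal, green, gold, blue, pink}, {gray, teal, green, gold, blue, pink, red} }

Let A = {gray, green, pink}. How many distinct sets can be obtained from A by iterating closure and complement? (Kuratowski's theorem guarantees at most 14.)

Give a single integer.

cl via duality: int({teal, gold, blue, red}) = {teal}, so X∖{teal} = {gray, green, gold, blue, pink, red}
Write k for closure, c for complement:
  1. A     = {gray, green, pink}
  2. kA    = {gray, green, gold, blue, pink, red}
  3. cA    = {teal, gold, blue, red}
  4. ckA   = {teal}
  5. kcA   = {teal, green, gold, blue, pink, red}
  6. kckA  = {teal, blue, pink, red}
  7. ckcA  = {gray}
  8. ckckA = {gray, green, gold}
  9. kckcA = {gray, red}
  10. kckckA = {gray, green, gold, red}
  11. ckckcA = {teal, green, gold, blue, pink}
  12. ckckckA = {teal, blue, pink}
applying k or c yields no new set

12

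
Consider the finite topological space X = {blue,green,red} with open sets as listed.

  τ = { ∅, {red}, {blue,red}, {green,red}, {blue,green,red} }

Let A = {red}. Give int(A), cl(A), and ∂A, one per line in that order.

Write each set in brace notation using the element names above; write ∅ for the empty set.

int(A) = {red}
cl(A)  = {blue,green,red}
∂A     = {blue,green}

open subsets of A: ∅, {red}; so int(A) = {red}
closure: X∖int(X∖A) = X∖∅ = {blue,green,red}
∂A = {blue,green,red} minus {red} = {blue,green}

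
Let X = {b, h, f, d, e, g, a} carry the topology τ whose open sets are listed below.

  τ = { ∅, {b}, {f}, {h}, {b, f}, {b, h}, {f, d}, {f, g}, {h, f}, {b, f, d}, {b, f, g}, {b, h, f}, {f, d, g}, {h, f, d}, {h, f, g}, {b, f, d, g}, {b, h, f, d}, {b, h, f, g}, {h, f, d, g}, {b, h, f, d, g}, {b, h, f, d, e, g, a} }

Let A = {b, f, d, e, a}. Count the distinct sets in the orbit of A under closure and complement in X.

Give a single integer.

closure: X∖int(X∖A) = X∖{h} = {b, f, d, e, g, a}
Let k=closure and c=complement:
  1. A     = {b, f, d, e, a}
  2. kA    = {b, f, d, e, g, a}
  3. cA    = {h, g}
  4. ckA   = {h}
  5. kcA   = {h, e, g, a}
  6. kckA  = {h, e, a}
  7. ckcA  = {b, f, d}
  8. ckckA = {b, f, d, g}
— saturated at 8

8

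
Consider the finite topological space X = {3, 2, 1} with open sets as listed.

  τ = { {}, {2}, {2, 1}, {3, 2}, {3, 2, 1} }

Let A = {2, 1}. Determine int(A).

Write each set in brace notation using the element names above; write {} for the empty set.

interior: largest open inside A is {2, 1} (from {}, {2}, {2, 1})

{2, 1}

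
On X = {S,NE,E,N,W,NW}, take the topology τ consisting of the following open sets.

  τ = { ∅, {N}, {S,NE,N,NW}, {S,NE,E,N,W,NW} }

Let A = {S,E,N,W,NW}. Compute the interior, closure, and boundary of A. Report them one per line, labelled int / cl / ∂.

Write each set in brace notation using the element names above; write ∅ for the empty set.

int(A) = {N}
cl(A)  = {S,NE,E,N,W,NW}
∂A     = {S,NE,E,W,NW}

interior: largest open inside A is {N} (from ∅, {N})
cl via duality: int({NE}) = ∅, so X∖∅ = {S,NE,E,N,W,NW}
cl∖int = {S,NE,E,W,NW}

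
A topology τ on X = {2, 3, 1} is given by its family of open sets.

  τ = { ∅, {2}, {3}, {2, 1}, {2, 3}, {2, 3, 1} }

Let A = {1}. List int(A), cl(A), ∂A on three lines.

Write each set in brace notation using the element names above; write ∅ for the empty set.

int(A) = ∅
cl(A)  = {1}
∂A     = {1}

open subsets of A: ∅; so int(A) = ∅
closure: X∖int(X∖A) = X∖{2, 3} = {1}
∂A = {1} minus ∅ = {1}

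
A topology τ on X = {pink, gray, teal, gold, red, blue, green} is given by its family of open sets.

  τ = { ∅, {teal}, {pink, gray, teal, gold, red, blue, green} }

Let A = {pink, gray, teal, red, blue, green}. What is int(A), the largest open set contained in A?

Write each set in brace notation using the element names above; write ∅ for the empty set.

{teal}

interior: largest open inside A is {teal} (from ∅, {teal})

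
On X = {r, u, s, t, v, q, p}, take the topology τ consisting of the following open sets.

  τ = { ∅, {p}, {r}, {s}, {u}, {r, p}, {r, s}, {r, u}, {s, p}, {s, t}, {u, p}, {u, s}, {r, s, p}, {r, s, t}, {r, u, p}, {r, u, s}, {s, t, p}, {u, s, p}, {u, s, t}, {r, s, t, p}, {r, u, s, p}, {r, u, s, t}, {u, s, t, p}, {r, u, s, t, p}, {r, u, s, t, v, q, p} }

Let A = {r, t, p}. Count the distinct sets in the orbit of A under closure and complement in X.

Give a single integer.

complement {u, s, v, q}; its interior {u, s}; cl(A) = X∖{u, s} = {r, t, v, q, p}
With k = closure, c = complement:
  1. A     = {r, t, p}
  2. kA    = {r, t, v, q, p}
  3. cA    = {u, s, v, q}
  4. ckA   = {u, s}
  5. kcA   = {u, s, t, v, q}
  6. ckcA  = {r, p}
  7. kckcA = {r, v, q, p}
  8. ckckcA = {u, s, t}
k, c of each give nothing new

8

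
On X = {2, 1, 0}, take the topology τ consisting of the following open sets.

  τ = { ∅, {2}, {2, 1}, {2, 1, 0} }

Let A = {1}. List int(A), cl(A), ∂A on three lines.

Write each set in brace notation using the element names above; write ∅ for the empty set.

int(A) = ∅
cl(A)  = {1, 0}
∂A     = {1, 0}

open subsets of A: ∅; so int(A) = ∅
closure: X∖int(X∖A) = X∖{2} = {1, 0}
∂A = {1, 0} minus ∅ = {1, 0}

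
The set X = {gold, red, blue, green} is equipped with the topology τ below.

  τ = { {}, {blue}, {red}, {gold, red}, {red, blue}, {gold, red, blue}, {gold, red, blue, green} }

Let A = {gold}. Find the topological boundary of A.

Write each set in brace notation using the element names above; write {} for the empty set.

{gold, green}

U open, U⊆A: {}. int(A) = ⋃ = {}
X∖A={red, blue, green}, int(X∖A)={red, blue}, hence cl(A)={gold, green}
∂A: remove int from cl → {gold, green}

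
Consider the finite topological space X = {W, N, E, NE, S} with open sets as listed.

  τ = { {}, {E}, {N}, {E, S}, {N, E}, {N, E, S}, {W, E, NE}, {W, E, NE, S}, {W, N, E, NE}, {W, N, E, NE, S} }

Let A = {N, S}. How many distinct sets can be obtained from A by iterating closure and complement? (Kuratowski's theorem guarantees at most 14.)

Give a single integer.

complement {W, E, NE}; its interior {W, E, NE}; cl(A) = X∖{W, E, NE} = {N, S}
With k = closure, c = complement:
  1. A     = {N, S}
  2. cA    = {W, E, NE}
  3. kcA   = {W, E, NE, S}
  4. ckcA  = {N}
k, c of each give nothing new

4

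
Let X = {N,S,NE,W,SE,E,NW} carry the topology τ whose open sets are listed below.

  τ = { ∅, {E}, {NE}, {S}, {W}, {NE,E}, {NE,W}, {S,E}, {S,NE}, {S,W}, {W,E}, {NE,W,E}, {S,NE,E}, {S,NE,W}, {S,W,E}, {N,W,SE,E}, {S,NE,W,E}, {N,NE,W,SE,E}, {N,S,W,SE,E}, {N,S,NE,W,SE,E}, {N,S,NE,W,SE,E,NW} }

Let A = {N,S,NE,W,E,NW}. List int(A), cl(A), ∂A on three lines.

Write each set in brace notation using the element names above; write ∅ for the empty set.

int(A) = {S,NE,W,E}
cl(A)  = {N,S,NE,W,SE,E,NW}
∂A     = {N,SE,NW}

U open, U⊆A: ∅, {S}, {E}, {NE}, {W}, {NE,W}, {S,E}, {S,NE}, {NE,E}, {W,E}, {S,W}, {NE,W,E}, {S,NE,E}, {S,NE,W}, {S,W,E}, {S,NE,W,E}. int(A) = ⋃ = {S,NE,W,E}
X∖A={SE}, int(X∖A)=∅, hence cl(A)={N,S,NE,W,SE,E,NW}
∂A: remove int from cl → {N,SE,NW}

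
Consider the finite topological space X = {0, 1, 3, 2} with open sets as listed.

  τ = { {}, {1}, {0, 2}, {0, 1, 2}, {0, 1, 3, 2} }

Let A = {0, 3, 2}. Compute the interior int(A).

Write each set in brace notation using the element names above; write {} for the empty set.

{0, 2}

U open, U⊆A: {}, {0, 2}. int(A) = ⋃ = {0, 2}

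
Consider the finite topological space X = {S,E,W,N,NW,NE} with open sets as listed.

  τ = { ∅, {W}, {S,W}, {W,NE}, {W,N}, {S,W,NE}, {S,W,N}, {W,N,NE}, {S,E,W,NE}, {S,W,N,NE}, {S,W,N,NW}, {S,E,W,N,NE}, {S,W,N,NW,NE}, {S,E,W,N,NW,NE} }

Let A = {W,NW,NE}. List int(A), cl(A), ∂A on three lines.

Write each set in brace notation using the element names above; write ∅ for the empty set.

interior: largest open inside A is {W,NE} (from ∅, {W}, {W,NE})
cl via duality: int({S,E,N}) = ∅, so X∖∅ = {S,E,W,N,NW,NE}
cl∖int = {S,E,N,NW}

int(A) = {W,NE}
cl(A)  = {S,E,W,N,NW,NE}
∂A     = {S,E,N,NW}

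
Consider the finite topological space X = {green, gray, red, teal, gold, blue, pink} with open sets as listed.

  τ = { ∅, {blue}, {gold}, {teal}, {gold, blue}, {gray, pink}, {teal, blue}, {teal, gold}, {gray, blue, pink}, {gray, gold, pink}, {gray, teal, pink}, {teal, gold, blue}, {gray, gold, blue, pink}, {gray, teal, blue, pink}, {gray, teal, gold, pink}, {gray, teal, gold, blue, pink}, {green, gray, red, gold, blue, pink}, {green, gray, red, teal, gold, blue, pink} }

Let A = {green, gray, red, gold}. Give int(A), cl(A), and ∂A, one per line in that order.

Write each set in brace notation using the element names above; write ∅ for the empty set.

int(A) = {gold}
cl(A)  = {green, gray, red, gold, pink}
∂A     = {green, gray, red, pink}

U open, U⊆A: ∅, {gold}. int(A) = ⋃ = {gold}
X∖A={teal, blue, pink}, int(X∖A)={teal, blue}, hence cl(A)={green, gray, red, gold, pink}
∂A: remove int from cl → {green, gray, red, pink}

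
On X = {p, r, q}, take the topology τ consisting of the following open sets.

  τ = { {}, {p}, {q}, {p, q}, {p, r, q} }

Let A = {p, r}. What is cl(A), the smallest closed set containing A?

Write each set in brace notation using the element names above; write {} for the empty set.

{p, r}

complement {q}; its interior {q}; cl(A) = X∖{q} = {p, r}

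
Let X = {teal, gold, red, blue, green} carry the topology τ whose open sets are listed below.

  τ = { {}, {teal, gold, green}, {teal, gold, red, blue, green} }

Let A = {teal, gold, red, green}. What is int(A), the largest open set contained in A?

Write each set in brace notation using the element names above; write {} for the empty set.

open subsets of A: {}, {teal, gold, green}; so int(A) = {teal, gold, green}

{teal, gold, green}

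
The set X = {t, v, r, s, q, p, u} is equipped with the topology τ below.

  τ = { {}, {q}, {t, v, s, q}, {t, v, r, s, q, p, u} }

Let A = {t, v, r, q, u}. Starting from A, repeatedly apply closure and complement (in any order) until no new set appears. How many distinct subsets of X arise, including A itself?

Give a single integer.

6

X∖A={s, p}, int(X∖A)={}, hence cl(A)={t, v, r, s, q, p, u}
Orbit (k=closure, c=complement):
  1. A     = {t, v, r, q, u}
  2. kA    = {t, v, r, s, q, p, u}
  3. cA    = {s, p}
  4. ckA   = {}
  5. kcA   = {t, v, r, s, p, u}
  6. ckcA  = {q}
(closed under both — stop)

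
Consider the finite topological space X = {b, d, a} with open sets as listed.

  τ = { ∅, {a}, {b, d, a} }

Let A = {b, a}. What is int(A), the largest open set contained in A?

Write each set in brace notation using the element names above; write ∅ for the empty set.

{a}

open subsets of A: ∅, {a}; so int(A) = {a}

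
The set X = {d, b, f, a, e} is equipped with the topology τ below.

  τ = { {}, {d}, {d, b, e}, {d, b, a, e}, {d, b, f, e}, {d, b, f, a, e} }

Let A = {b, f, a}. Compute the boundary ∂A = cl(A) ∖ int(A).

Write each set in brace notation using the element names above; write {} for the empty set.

{b, f, a, e}

interior: largest open inside A is {} (from {})
cl via duality: int({d, e}) = {d}, so X∖{d} = {b, f, a, e}
cl∖int = {b, f, a, e}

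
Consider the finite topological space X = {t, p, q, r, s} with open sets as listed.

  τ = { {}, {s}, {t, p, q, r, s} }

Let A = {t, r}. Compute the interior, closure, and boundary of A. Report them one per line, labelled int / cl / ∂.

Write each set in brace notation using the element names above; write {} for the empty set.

int(A) = {}
cl(A)  = {t, p, q, r}
∂A     = {t, p, q, r}

interior: largest open inside A is {} (from {})
cl via duality: int({p, q, s}) = {s}, so X∖{s} = {t, p, q, r}
cl∖int = {t, p, q, r}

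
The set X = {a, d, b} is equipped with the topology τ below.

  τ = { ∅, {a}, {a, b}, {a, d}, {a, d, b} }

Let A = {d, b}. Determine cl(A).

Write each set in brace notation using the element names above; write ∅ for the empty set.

complement {a}; its interior {a}; cl(A) = X∖{a} = {d, b}

{d, b}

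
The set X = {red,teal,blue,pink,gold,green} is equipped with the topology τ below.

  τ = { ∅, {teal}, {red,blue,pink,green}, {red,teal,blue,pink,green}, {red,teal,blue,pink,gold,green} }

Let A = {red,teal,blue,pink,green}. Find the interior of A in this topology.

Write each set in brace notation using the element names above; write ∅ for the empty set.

{red,teal,blue,pink,green}

opens ⊆ A: ∅, {teal}, {red,blue,pink,green}, {red,teal,blue,pink,green}; union → int = {red,teal,blue,pink,green}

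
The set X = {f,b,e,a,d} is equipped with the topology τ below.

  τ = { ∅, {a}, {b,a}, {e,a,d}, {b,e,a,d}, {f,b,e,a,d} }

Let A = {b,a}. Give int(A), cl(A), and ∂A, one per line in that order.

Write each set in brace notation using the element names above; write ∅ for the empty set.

U open, U⊆A: ∅, {a}, {b,a}. int(A) = ⋃ = {b,a}
X∖A={f,e,d}, int(X∖A)=∅, hence cl(A)={f,b,e,a,d}
∂A: remove int from cl → {f,e,d}

int(A) = {b,a}
cl(A)  = {f,b,e,a,d}
∂A     = {f,e,d}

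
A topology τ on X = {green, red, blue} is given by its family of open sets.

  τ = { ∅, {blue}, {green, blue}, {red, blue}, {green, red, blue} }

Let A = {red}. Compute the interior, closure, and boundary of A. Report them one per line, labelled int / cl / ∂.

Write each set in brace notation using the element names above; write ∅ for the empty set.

int(A) = ∅
cl(A)  = {red}
∂A     = {red}

open subsets of A: ∅; so int(A) = ∅
closure: X∖int(X∖A) = X∖{green, blue} = {red}
∂A = {red} minus ∅ = {red}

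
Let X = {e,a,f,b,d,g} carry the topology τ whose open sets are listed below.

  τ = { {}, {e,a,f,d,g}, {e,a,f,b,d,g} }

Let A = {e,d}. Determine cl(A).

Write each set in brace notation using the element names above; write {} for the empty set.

closure: X∖int(X∖A) = X∖{} = {e,a,f,b,d,g}

{e,a,f,b,d,g}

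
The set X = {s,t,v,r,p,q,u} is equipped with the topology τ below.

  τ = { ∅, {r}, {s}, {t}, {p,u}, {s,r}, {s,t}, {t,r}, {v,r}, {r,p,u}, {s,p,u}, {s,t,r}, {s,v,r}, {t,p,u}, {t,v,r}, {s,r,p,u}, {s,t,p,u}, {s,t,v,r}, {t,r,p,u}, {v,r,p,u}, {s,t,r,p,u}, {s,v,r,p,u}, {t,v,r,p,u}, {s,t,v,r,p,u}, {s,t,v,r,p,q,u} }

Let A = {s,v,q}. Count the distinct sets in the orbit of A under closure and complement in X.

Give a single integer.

cl via duality: int({t,r,p,u}) = {t,r,p,u}, so X∖{t,r,p,u} = {s,v,q}
Write k for closure, c for complement:
  1. A     = {s,v,q}
  2. cA    = {t,r,p,u}
  3. kcA   = {t,v,r,p,q,u}
  4. ckcA  = {s}
  5. kckcA = {s,q}
  6. ckckcA = {t,v,r,p,u}
applying k or c yields no new set

6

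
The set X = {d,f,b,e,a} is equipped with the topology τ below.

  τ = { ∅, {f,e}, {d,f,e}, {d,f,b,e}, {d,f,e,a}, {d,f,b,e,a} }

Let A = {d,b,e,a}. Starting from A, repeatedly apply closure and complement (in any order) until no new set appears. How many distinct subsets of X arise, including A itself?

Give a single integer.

4

X∖A={f}, int(X∖A)=∅, hence cl(A)={d,f,b,e,a}
Orbit (k=closure, c=complement):
  1. A     = {d,b,e,a}
  2. kA    = {d,f,b,e,a}
  3. cA    = {f}
  4. ckA   = ∅
(closed under both — stop)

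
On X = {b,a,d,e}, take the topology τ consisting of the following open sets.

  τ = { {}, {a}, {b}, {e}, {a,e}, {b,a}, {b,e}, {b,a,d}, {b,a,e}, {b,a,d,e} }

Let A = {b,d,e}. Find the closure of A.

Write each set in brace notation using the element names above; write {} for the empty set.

{b,d,e}

closure: X∖int(X∖A) = X∖{a} = {b,d,e}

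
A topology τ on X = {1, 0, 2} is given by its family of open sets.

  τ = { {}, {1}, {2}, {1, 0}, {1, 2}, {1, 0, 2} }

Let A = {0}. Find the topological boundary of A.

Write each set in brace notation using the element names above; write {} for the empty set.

{0}

open subsets of A: {}; so int(A) = {}
closure: X∖int(X∖A) = X∖{1, 2} = {0}
∂A = {0} minus {} = {0}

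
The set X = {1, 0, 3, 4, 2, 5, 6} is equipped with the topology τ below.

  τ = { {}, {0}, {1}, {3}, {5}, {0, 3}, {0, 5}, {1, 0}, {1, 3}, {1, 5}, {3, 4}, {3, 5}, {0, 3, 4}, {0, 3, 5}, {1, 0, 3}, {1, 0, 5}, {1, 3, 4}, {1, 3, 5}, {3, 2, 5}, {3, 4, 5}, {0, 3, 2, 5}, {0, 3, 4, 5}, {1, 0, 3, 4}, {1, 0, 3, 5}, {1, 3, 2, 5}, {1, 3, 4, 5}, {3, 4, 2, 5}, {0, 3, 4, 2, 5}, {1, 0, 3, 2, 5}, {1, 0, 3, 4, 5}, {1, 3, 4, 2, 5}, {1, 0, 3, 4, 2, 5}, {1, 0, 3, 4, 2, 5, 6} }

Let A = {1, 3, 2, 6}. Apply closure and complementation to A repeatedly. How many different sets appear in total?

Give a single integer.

8

complement {0, 4, 5}; its interior {0, 5}; cl(A) = X∖{0, 5} = {1, 3, 4, 2, 6}
With k = closure, c = complement:
  1. A     = {1, 3, 2, 6}
  2. kA    = {1, 3, 4, 2, 6}
  3. cA    = {0, 4, 5}
  4. ckA   = {0, 5}
  5. kcA   = {0, 4, 2, 5, 6}
  6. kckA  = {0, 2, 5, 6}
  7. ckcA  = {1, 3}
  8. ckckA = {1, 3, 4}
k, c of each give nothing new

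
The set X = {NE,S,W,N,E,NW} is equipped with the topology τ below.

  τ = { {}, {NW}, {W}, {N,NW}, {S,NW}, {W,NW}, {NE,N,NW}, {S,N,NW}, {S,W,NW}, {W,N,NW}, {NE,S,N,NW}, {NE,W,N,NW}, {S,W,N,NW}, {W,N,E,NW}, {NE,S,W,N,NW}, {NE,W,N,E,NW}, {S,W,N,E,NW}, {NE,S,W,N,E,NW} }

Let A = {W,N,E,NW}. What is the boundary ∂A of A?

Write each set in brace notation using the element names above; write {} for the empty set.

{NE,S}

interior: largest open inside A is {W,N,E,NW} (from {}, {NW}, {W}, {W,NW}, {N,NW}, {W,N,NW}, {W,N,E,NW})
cl via duality: int({NE,S}) = {}, so X∖{} = {NE,S,W,N,E,NW}
cl∖int = {NE,S}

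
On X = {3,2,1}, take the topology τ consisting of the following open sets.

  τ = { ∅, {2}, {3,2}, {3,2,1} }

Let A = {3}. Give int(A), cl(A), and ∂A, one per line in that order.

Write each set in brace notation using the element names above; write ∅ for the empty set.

interior: largest open inside A is ∅ (from ∅)
cl via duality: int({2,1}) = {2}, so X∖{2} = {3,1}
cl∖int = {3,1}

int(A) = ∅
cl(A)  = {3,1}
∂A     = {3,1}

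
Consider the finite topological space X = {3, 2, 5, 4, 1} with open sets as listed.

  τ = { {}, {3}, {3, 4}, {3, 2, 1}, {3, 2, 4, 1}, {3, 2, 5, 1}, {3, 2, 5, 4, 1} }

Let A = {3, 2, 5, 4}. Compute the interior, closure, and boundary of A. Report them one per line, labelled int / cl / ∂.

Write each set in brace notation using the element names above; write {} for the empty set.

int(A) = {3, 4}
cl(A)  = {3, 2, 5, 4, 1}
∂A     = {2, 5, 1}

opens ⊆ A: {}, {3}, {3, 4}; union → int = {3, 4}
complement {1}; its interior {}; cl(A) = X∖{} = {3, 2, 5, 4, 1}
boundary = {3, 2, 5, 4, 1} ∖ {3, 4} = {2, 5, 1}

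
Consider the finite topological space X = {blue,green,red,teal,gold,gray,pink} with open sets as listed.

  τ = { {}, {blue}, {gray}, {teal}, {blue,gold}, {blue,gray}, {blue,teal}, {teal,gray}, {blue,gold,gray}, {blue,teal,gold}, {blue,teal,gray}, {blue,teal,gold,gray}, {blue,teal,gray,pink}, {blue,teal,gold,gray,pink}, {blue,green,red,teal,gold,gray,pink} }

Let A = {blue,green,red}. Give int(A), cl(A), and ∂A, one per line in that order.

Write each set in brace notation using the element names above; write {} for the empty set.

int(A) = {blue}
cl(A)  = {blue,green,red,gold,pink}
∂A     = {green,red,gold,pink}

interior: largest open inside A is {blue} (from {}, {blue})
cl via duality: int({teal,gold,gray,pink}) = {teal,gray}, so X∖{teal,gray} = {blue,green,red,gold,pink}
cl∖int = {green,red,gold,pink}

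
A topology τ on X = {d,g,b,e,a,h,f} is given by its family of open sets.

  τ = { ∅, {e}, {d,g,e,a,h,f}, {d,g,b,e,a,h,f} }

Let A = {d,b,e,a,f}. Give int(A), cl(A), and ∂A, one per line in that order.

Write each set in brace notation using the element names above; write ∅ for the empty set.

opens ⊆ A: ∅, {e}; union → int = {e}
complement {g,h}; its interior ∅; cl(A) = X∖∅ = {d,g,b,e,a,h,f}
boundary = {d,g,b,e,a,h,f} ∖ {e} = {d,g,b,a,h,f}

int(A) = {e}
cl(A)  = {d,g,b,e,a,h,f}
∂A     = {d,g,b,a,h,f}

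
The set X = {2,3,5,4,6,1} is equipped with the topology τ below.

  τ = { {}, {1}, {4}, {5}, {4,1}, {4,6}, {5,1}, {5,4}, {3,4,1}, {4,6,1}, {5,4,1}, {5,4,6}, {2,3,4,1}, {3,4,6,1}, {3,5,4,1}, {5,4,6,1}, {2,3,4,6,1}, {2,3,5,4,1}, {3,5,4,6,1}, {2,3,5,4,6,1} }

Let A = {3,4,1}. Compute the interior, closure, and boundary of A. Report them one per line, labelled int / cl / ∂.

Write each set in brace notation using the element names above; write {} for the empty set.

int(A) = {3,4,1}
cl(A)  = {2,3,4,6,1}
∂A     = {2,6}

U open, U⊆A: {}, {1}, {4}, {4,1}, {3,4,1}. int(A) = ⋃ = {3,4,1}
X∖A={2,5,6}, int(X∖A)={5}, hence cl(A)={2,3,4,6,1}
∂A: remove int from cl → {2,6}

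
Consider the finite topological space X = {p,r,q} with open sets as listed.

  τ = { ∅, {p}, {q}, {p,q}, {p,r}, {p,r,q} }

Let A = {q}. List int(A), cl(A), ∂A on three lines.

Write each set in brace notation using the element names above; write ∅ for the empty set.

opens ⊆ A: ∅, {q}; union → int = {q}
complement {p,r}; its interior {p,r}; cl(A) = X∖{p,r} = {q}
boundary = {q} ∖ {q} = ∅

int(A) = {q}
cl(A)  = {q}
∂A     = ∅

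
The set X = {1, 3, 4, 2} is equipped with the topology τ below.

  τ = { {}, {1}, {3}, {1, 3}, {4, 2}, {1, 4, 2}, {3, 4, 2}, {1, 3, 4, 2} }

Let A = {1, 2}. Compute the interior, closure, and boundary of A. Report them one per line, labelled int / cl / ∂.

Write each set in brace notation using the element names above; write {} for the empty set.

int(A) = {1}
cl(A)  = {1, 4, 2}
∂A     = {4, 2}

open subsets of A: {}, {1}; so int(A) = {1}
closure: X∖int(X∖A) = X∖{3} = {1, 4, 2}
∂A = {1, 4, 2} minus {1} = {4, 2}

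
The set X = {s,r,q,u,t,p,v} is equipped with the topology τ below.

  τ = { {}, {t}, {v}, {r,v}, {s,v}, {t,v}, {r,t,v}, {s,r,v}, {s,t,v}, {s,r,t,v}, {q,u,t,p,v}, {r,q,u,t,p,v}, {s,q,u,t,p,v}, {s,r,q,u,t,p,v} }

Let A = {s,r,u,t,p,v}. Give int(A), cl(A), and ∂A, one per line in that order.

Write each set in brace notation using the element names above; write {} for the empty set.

int(A) = {s,r,t,v}
cl(A)  = {s,r,q,u,t,p,v}
∂A     = {q,u,p}

U open, U⊆A: {}, {t}, {v}, {t,v}, {r,v}, {s,v}, {r,t,v}, {s,r,v}, {s,t,v}, {s,r,t,v}. int(A) = ⋃ = {s,r,t,v}
X∖A={q}, int(X∖A)={}, hence cl(A)={s,r,q,u,t,p,v}
∂A: remove int from cl → {q,u,p}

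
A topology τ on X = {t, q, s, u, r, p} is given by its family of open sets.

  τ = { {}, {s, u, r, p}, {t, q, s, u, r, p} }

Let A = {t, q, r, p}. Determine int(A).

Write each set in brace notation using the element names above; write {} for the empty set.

U open, U⊆A: {}. int(A) = ⋃ = {}

{}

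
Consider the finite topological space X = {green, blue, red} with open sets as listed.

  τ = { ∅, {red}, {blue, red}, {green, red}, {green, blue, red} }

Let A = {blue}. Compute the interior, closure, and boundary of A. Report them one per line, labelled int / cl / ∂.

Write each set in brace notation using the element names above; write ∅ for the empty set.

open subsets of A: ∅; so int(A) = ∅
closure: X∖int(X∖A) = X∖{green, red} = {blue}
∂A = {blue} minus ∅ = {blue}

int(A) = ∅
cl(A)  = {blue}
∂A     = {blue}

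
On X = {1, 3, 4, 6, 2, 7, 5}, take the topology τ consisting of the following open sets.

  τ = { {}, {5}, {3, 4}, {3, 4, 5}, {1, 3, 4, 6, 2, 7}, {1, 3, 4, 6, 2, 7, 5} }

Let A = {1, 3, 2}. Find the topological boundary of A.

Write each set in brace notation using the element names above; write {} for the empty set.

open subsets of A: {}; so int(A) = {}
closure: X∖int(X∖A) = X∖{5} = {1, 3, 4, 6, 2, 7}
∂A = {1, 3, 4, 6, 2, 7} minus {} = {1, 3, 4, 6, 2, 7}

{1, 3, 4, 6, 2, 7}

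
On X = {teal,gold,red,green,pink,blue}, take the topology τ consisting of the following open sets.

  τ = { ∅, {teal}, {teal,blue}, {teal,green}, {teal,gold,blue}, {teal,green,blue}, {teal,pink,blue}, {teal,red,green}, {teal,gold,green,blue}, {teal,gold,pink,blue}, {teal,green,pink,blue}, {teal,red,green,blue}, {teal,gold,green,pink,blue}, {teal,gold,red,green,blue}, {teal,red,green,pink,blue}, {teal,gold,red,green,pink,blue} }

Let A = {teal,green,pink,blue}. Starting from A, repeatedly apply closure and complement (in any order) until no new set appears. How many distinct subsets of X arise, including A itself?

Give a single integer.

complement {gold,red}; its interior ∅; cl(A) = X∖∅ = {teal,gold,red,green,pink,blue}
With k = closure, c = complement:
  1. A     = {teal,green,pink,blue}
  2. kA    = {teal,gold,red,green,pink,blue}
  3. cA    = {gold,red}
  4. ckA   = ∅
k, c of each give nothing new

4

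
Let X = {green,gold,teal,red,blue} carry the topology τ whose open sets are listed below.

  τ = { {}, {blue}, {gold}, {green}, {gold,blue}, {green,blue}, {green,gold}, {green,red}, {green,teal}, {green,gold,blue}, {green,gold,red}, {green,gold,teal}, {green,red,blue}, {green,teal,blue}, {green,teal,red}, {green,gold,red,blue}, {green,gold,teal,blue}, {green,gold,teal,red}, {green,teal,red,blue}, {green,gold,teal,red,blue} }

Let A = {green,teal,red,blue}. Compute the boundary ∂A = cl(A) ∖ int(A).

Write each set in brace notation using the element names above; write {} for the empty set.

{}

opens ⊆ A: {}, {green}, {blue}, {green,teal}, {green,blue}, {green,red}, {green,teal,red}, {green,red,blue}, {green,teal,blue}, {green,teal,red,blue}; union → int = {green,teal,red,blue}
complement {gold}; its interior {gold}; cl(A) = X∖{gold} = {green,teal,red,blue}
boundary = {green,teal,red,blue} ∖ {green,teal,red,blue} = {}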